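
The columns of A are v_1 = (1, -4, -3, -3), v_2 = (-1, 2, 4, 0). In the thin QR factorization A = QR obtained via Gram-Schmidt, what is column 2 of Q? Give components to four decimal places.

v_1 = (1, -4, -3, -3); ‖v_1‖ = 5.9161, so q_1 = (0.1690, -0.6761, -0.5071, -0.5071).
q_1·v_2 = 0.1690·(-1) + (-0.6761)·2 + (-0.5071)·4 + (-0.5071)·0 = -3.5496.
u_2 = v_2 + 3.5496·q_1 = (-0.4000, -0.4000, 2.2000, -1.8000).
‖u_2‖ = 2.8983, so q_2 = (-0.1380, -0.1380, 0.7591, -0.6211).

q_2 = (-0.1380, -0.1380, 0.7591, -0.6211)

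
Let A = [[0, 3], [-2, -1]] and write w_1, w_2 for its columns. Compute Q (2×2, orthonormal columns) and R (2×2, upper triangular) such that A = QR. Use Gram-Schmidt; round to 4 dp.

q_1 = w_1/‖w_1‖ = (0, -2)/2.0000 = (0.0000, -1.0000).
r_{12} = q_1·w_2 = 1.0000.
u_2 = w_2 − 1.0000·q_1 = (3.0000, 0.0000).
‖u_2‖ = 3.0000, so q_2 = (1.0000, 0.0000).

Q = [[0.0000, 1.0000], [-1.0000, 0.0000]], R = [[2.0000, 1.0000], [0.0000, 3.0000]]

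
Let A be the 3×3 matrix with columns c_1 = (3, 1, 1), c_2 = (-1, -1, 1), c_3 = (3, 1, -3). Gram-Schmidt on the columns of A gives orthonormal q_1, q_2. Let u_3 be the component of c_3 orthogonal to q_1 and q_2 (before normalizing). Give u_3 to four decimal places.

c_1 = (3, 1, 1); ‖c_1‖ = 3.3166, so q_1 = (0.9045, 0.3015, 0.3015).
q_1·c_2 = 0.9045·(-1) + 0.3015·(-1) + 0.3015·1 = -0.9045.
u_2 = c_2 + 0.9045·q_1 = (-0.1818, -0.7273, 1.2727).
‖u_2‖ = 1.4771, so q_2 = (-0.1231, -0.4924, 0.8616).
q_1·c_3 = 0.9045·3 + 0.3015·1 + 0.3015·(-3) = 2.1106; q_2·c_3 = (-0.1231)·3 + (-0.4924)·1 + 0.8616·(-3) = -3.4466.
u_3 = c_3 − 2.1106·q_1 + 3.4466·q_2 = (0.6667, -1.3333, -0.6667).

u_3 = (0.6667, -1.3333, -0.6667)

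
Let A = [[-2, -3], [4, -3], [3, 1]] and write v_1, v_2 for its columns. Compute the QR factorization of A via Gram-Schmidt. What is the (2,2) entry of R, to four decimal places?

v_1 = (-2, 4, 3); ‖v_1‖ = 5.3852, so q_1 = (-0.3714, 0.7428, 0.5571).
q_1·v_2 = (-0.3714)·(-3) + 0.7428·(-3) + 0.5571·1 = -0.5571.
u_2 = v_2 + 0.5571·q_1 = (-3.2069, -2.5862, 1.3103).
r_{22} = ‖u_2‖ = 4.3232.

r_{22} = 4.3232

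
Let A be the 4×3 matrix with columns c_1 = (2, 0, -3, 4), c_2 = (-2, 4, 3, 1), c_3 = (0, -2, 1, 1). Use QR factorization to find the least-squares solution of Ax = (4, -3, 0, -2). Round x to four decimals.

c_1 = (2, 0, -3, 4); ‖c_1‖ = 5.3852, so q_1 = (0.3714, 0.0000, -0.5571, 0.7428).
q_1·c_2 = 0.3714·(-2) + 0.0000·4 + (-0.5571)·3 + 0.7428·1 = -1.6713.
u_2 = c_2 + 1.6713·q_1 = (-1.3793, 4.0000, 2.0690, 2.2414).
‖u_2‖ = 5.2160, so q_2 = (-0.2644, 0.7669, 0.3967, 0.4297).
q_1·c_3 = 0.3714·0 + 0.0000·(-2) + (-0.5571)·1 + 0.7428·1 = 0.1857; q_2·c_3 = (-0.2644)·0 + 0.7669·(-2) + 0.3967·1 + 0.4297·1 = -0.7074.
u_3 = c_3 − 0.1857·q_1 + 0.7074·q_2 = (-0.2560, -1.4575, 1.3840, 1.1660).
‖u_3‖ = 2.3378, so q_3 = (-0.1095, -0.6235, 0.5920, 0.4988).
Qᵀb = (0.0000, -4.2178, 0.4348).
Back-substitute: x_3 = 0.4348/2.3378 = 0.1860.
x_2 = (-4.2178 + 0.7074·0.1860)/5.2160 = -0.7834.
x_1 = (0.0000 + 1.6713·(-0.7834) − 0.1857·0.1860)/5.3852 = -0.2495.

x = (-0.2495, -0.7834, 0.1860)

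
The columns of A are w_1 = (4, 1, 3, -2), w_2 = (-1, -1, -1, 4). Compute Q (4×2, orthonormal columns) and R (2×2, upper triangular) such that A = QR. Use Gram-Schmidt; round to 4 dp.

Q = [[0.7303, 0.3503], [0.1826, -0.1442], [0.5477, 0.1855], [-0.3651, 0.9067]], R = [[5.4772, -2.9212], [0.0000, 3.2352]]

q_1 = w_1/‖w_1‖ = (4, 1, 3, -2)/5.4772 = (0.7303, 0.1826, 0.5477, -0.3651).
r_{12} = q_1·w_2 = -2.9212.
u_2 = w_2 + 2.9212·q_1 = (1.1333, -0.4667, 0.6000, 2.9333).
‖u_2‖ = 3.2352, so q_2 = (0.3503, -0.1442, 0.1855, 0.9067).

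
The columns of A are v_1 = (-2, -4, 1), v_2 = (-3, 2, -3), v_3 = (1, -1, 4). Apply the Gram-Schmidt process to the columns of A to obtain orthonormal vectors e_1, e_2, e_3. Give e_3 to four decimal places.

e_3 = (-0.4784, 0.4305, 0.7654)

v_1 = (-2, -4, 1); ‖v_1‖ = 4.5826, so e_1 = (-0.4364, -0.8729, 0.2182).
e_1·v_2 = (-0.4364)·(-3) + (-0.8729)·2 + 0.2182·(-3) = -1.0911.
u_2 = v_2 + 1.0911·e_1 = (-3.4762, 1.0476, -2.7619).
‖u_2‖ = 4.5617, so e_2 = (-0.7620, 0.2297, -0.6054).
e_1·v_3 = (-0.4364)·1 + (-0.8729)·(-1) + 0.2182·4 = 1.3093; e_2·v_3 = (-0.7620)·1 + 0.2297·(-1) + (-0.6054)·4 = -3.4135.
u_3 = v_3 − 1.3093·e_1 + 3.4135·e_2 = (-1.0297, 0.9268, 1.6476).
‖u_3‖ = 2.1526, so e_3 = (-0.4784, 0.4305, 0.7654).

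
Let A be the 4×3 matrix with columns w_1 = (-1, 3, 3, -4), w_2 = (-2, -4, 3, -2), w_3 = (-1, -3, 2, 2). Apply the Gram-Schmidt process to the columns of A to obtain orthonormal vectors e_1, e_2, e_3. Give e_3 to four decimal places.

w_1 = (-1, 3, 3, -4); ‖w_1‖ = 5.9161, so e_1 = (-0.1690, 0.5071, 0.5071, -0.6761).
e_1·w_2 = (-0.1690)·(-2) + 0.5071·(-4) + 0.5071·3 + (-0.6761)·(-2) = 1.1832.
u_2 = w_2 − 1.1832·e_1 = (-1.8000, -4.6000, 2.4000, -1.2000).
‖u_2‖ = 5.6214, so e_2 = (-0.3202, -0.8183, 0.4269, -0.2135).
e_1·w_3 = (-0.1690)·(-1) + 0.5071·(-3) + 0.5071·2 + (-0.6761)·2 = -1.6903; e_2·w_3 = (-0.3202)·(-1) + (-0.8183)·(-3) + 0.4269·2 + (-0.2135)·2 = 3.2021.
u_3 = w_3 + 1.6903·e_1 − 3.2021·e_2 = (-0.2604, 0.4774, 1.4901, 1.5407).
‖u_3‖ = 2.2113, so e_3 = (-0.1178, 0.2159, 0.6738, 0.6967).

e_3 = (-0.1178, 0.2159, 0.6738, 0.6967)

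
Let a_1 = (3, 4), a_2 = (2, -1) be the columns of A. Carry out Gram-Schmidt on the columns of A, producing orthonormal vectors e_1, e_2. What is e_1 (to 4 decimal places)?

a_1 = (3, 4); ‖a_1‖ = 5.0000, so e_1 = (0.6000, 0.8000).

e_1 = (0.6000, 0.8000)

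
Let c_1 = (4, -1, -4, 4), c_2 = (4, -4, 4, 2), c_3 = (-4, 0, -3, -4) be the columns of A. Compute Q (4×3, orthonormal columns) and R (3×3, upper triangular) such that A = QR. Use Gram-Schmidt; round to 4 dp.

e_1 = c_1/‖c_1‖ = (4, -1, -4, 4)/7.0000 = (0.5714, -0.1429, -0.5714, 0.5714).
r_{12} = e_1·c_2 = 1.7143.
u_2 = c_2 − 1.7143·e_1 = (3.0204, -3.7551, 4.9796, 1.0204).
‖u_2‖ = 7.0044, so e_2 = (0.4312, -0.5361, 0.7109, 0.1457).
r_{13} = e_1·c_3 = -2.8571; r_{23} = e_2·c_3 = -4.4404.
u_3 = c_3 + 2.8571·e_1 + 4.4404·e_2 = (-0.4526, -2.7887, -1.4759, -1.7205).
‖u_3‖ = 3.6221, so e_3 = (-0.1249, -0.7699, -0.4075, -0.4750).

Q = [[0.5714, 0.4312, -0.1249], [-0.1429, -0.5361, -0.7699], [-0.5714, 0.7109, -0.4075], [0.5714, 0.1457, -0.4750]], R = [[7.0000, 1.7143, -2.8571], [0.0000, 7.0044, -4.4404], [0.0000, 0.0000, 3.6221]]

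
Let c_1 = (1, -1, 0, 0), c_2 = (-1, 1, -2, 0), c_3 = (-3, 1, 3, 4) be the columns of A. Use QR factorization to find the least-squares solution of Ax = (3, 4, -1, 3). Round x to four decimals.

x = (0.9722, 0.9167, 0.2778)

q_1 = c_1/‖c_1‖ = (1, -1, 0, 0)/1.4142 = (0.7071, -0.7071, 0.0000, 0.0000).
r_{12} = q_1·c_2 = -1.4142.
u_2 = c_2 + 1.4142·q_1 = (0.0000, 0.0000, -2.0000, 0.0000).
‖u_2‖ = 2.0000, so q_2 = (0.0000, 0.0000, -1.0000, 0.0000).
r_{13} = q_1·c_3 = -2.8284; r_{23} = q_2·c_3 = -3.0000.
u_3 = c_3 + 2.8284·q_1 + 3.0000·q_2 = (-1.0000, -1.0000, 0.0000, 4.0000).
‖u_3‖ = 4.2426, so q_3 = (-0.2357, -0.2357, 0.0000, 0.9428).
Qᵀb = (-0.7071, 1.0000, 1.1785).
Back-substitute: x_3 = 1.1785/4.2426 = 0.2778.
x_2 = (1.0000 + 3.0000·0.2778)/2.0000 = 0.9167.
x_1 = (-0.7071 + 1.4142·0.9167 + 2.8284·0.2778)/1.4142 = 0.9722.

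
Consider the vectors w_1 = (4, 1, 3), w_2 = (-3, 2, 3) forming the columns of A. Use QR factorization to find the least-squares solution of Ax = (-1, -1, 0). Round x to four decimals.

w_1 = (4, 1, 3); ‖w_1‖ = 5.0990, so e_1 = (0.7845, 0.1961, 0.5883).
e_1·w_2 = 0.7845·(-3) + 0.1961·2 + 0.5883·3 = -0.1961.
u_2 = w_2 + 0.1961·e_1 = (-2.8462, 2.0385, 3.1154).
‖u_2‖ = 4.6863, so e_2 = (-0.6073, 0.4350, 0.6648).
Qᵀb = (-0.9806, 0.1724).
Back-substitute: x_2 = 0.1724/4.6863 = 0.0368.
x_1 = (-0.9806 + 0.1961·0.0368)/5.0990 = -0.1909.

x = (-0.1909, 0.0368)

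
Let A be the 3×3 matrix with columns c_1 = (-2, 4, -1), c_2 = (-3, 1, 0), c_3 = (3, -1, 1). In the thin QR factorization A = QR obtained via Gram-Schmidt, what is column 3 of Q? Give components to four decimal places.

c_1 = (-2, 4, -1); ‖c_1‖ = 4.5826, so e_1 = (-0.4364, 0.8729, -0.2182).
e_1·c_2 = (-0.4364)·(-3) + 0.8729·1 + (-0.2182)·0 = 2.1822.
u_2 = c_2 − 2.1822·e_1 = (-2.0476, -0.9048, 0.4762).
‖u_2‖ = 2.2887, so e_2 = (-0.8947, -0.3953, 0.2081).
e_1·c_3 = (-0.4364)·3 + 0.8729·(-1) + (-0.2182)·1 = -2.4004; e_2·c_3 = (-0.8947)·3 + (-0.3953)·(-1) + 0.2081·1 = -2.0806.
u_3 = c_3 + 2.4004·e_1 + 2.0806·e_2 = (0.0909, 0.2727, 0.9091).
‖u_3‖ = 0.9535, so e_3 = (0.0953, 0.2860, 0.9535).

e_3 = (0.0953, 0.2860, 0.9535)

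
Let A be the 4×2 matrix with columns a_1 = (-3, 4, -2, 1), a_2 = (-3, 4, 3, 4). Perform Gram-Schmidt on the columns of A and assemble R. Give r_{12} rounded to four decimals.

r_{12} = 4.1992

a_1 = (-3, 4, -2, 1); ‖a_1‖ = 5.4772, so q_1 = (-0.5477, 0.7303, -0.3651, 0.1826).
r_{12} = q_1·a_2 = 4.1992.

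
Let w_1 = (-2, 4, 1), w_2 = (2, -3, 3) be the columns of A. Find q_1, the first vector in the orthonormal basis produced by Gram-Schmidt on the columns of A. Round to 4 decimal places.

q_1 = (-0.4364, 0.8729, 0.2182)

q_1 = w_1/‖w_1‖ = (-2, 4, 1)/4.5826 = (-0.4364, 0.8729, 0.2182).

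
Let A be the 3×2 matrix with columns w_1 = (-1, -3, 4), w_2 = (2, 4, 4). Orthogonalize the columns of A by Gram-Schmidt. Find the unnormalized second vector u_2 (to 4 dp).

u_2 = (2.0769, 4.2308, 3.6923)

e_1 = w_1/‖w_1‖ = (-1, -3, 4)/5.0990 = (-0.1961, -0.5883, 0.7845).
r_{12} = e_1·w_2 = 0.3922.
u_2 = w_2 − 0.3922·e_1 = (2.0769, 4.2308, 3.6923).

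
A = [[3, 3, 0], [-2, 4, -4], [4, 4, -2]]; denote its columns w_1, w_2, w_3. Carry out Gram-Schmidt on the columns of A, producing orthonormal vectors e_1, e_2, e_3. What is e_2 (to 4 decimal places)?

e_2 = (0.2228, 0.9285, 0.2971)

e_1 = w_1/‖w_1‖ = (3, -2, 4)/5.3852 = (0.5571, -0.3714, 0.7428).
r_{12} = e_1·w_2 = 3.1568.
u_2 = w_2 − 3.1568·e_1 = (1.2414, 5.1724, 1.6552).
‖u_2‖ = 5.5709, so e_2 = (0.2228, 0.9285, 0.2971).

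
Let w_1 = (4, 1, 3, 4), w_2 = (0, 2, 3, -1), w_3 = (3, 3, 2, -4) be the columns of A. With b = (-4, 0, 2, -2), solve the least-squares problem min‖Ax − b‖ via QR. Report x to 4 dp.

x = (-0.6149, 1.5158, -0.5573)

w_1 = (4, 1, 3, 4); ‖w_1‖ = 6.4807, so e_1 = (0.6172, 0.1543, 0.4629, 0.6172).
e_1·w_2 = 0.6172·0 + 0.1543·2 + 0.4629·3 + 0.6172·(-1) = 1.0801.
u_2 = w_2 − 1.0801·e_1 = (-0.6667, 1.8333, 2.5000, -1.6667).
‖u_2‖ = 3.5824, so e_2 = (-0.1861, 0.5118, 0.6979, -0.4652).
e_1·w_3 = 0.6172·3 + 0.1543·3 + 0.4629·2 + 0.6172·(-4) = 0.7715; e_2·w_3 = (-0.1861)·3 + 0.5118·3 + 0.6979·2 + (-0.4652)·(-4) = 4.2337.
u_3 = w_3 − 0.7715·e_1 − 4.2337·e_2 = (3.3117, 0.7143, -1.3117, -2.5065).
‖u_3‖ = 4.4137, so e_3 = (0.7503, 0.1618, -0.2972, -0.5679).
Qᵀb = (-2.7775, 3.0706, -2.4599).
Back-substitute: x_3 = -2.4599/4.4137 = -0.5573.
x_2 = (3.0706 − 4.2337·(-0.5573))/3.5824 = 1.5158.
x_1 = (-2.7775 − 1.0801·1.5158 − 0.7715·(-0.5573))/6.4807 = -0.6149.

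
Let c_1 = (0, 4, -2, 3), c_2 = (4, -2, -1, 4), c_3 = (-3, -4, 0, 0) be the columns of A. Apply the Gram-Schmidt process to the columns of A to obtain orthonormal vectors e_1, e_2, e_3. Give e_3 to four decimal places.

e_1 = c_1/‖c_1‖ = (0, 4, -2, 3)/5.3852 = (0.0000, 0.7428, -0.3714, 0.5571).
r_{12} = e_1·c_2 = 1.1142.
u_2 = c_2 − 1.1142·e_1 = (4.0000, -2.8276, -0.5862, 3.3793).
‖u_2‖ = 5.9799, so e_2 = (0.6689, -0.4729, -0.0980, 0.5651).
r_{13} = e_1·c_3 = -2.9711; r_{23} = e_2·c_3 = -0.1153.
u_3 = c_3 + 2.9711·e_1 + 0.1153·e_2 = (-2.9229, -1.8476, -1.1148, 1.7203).
‖u_3‖ = 4.0198, so e_3 = (-0.7271, -0.4596, -0.2773, 0.4280).

e_3 = (-0.7271, -0.4596, -0.2773, 0.4280)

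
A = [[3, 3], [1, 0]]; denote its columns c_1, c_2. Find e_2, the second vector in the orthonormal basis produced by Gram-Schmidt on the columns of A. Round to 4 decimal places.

c_1 = (3, 1); ‖c_1‖ = 3.1623, so e_1 = (0.9487, 0.3162).
e_1·c_2 = 0.9487·3 + 0.3162·0 = 2.8460.
u_2 = c_2 − 2.8460·e_1 = (0.3000, -0.9000).
‖u_2‖ = 0.9487, so e_2 = (0.3162, -0.9487).

e_2 = (0.3162, -0.9487)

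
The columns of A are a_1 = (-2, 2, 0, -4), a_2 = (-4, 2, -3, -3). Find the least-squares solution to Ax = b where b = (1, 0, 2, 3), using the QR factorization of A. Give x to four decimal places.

x = (-0.2262, -0.3571)

a_1 = (-2, 2, 0, -4); ‖a_1‖ = 4.8990, so e_1 = (-0.4082, 0.4082, 0.0000, -0.8165).
e_1·a_2 = (-0.4082)·(-4) + 0.4082·2 + 0.0000·(-3) + (-0.8165)·(-3) = 4.8990.
u_2 = a_2 − 4.8990·e_1 = (-2.0000, 0.0000, -3.0000, 1.0000).
‖u_2‖ = 3.7417, so e_2 = (-0.5345, 0.0000, -0.8018, 0.2673).
Qᵀb = (-2.8577, -1.3363).
Back-substitute: x_2 = -1.3363/3.7417 = -0.3571.
x_1 = (-2.8577 − 4.8990·(-0.3571))/4.8990 = -0.2262.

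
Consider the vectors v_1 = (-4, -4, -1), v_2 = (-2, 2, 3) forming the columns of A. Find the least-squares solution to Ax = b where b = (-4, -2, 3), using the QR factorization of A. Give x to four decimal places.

v_1 = (-4, -4, -1); ‖v_1‖ = 5.7446, so e_1 = (-0.6963, -0.6963, -0.1741).
e_1·v_2 = (-0.6963)·(-2) + (-0.6963)·2 + (-0.1741)·3 = -0.5222.
u_2 = v_2 + 0.5222·e_1 = (-2.3636, 1.6364, 2.9091).
‖u_2‖ = 4.0899, so e_2 = (-0.5779, 0.4001, 0.7113).
Qᵀb = (3.6556, 3.6453).
Back-substitute: x_2 = 3.6453/4.0899 = 0.8913.
x_1 = (3.6556 + 0.5222·0.8913)/5.7446 = 0.7174.

x = (0.7174, 0.8913)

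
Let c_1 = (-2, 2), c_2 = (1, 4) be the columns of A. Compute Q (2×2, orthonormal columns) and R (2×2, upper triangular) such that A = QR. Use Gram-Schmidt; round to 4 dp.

c_1 = (-2, 2); ‖c_1‖ = 2.8284, so e_1 = (-0.7071, 0.7071).
e_1·c_2 = (-0.7071)·1 + 0.7071·4 = 2.1213.
u_2 = c_2 − 2.1213·e_1 = (2.5000, 2.5000).
‖u_2‖ = 3.5355, so e_2 = (0.7071, 0.7071).

Q = [[-0.7071, 0.7071], [0.7071, 0.7071]], R = [[2.8284, 2.1213], [0.0000, 3.5355]]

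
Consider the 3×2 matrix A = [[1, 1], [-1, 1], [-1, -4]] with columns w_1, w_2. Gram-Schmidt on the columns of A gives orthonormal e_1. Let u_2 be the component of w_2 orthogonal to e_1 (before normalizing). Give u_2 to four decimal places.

u_2 = (-0.3333, 2.3333, -2.6667)

e_1 = w_1/‖w_1‖ = (1, -1, -1)/1.7321 = (0.5774, -0.5774, -0.5774).
r_{12} = e_1·w_2 = 2.3094.
u_2 = w_2 − 2.3094·e_1 = (-0.3333, 2.3333, -2.6667).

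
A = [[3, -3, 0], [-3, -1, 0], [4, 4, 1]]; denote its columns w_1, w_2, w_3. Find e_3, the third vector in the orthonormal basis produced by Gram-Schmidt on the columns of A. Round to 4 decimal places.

w_1 = (3, -3, 4); ‖w_1‖ = 5.8310, so e_1 = (0.5145, -0.5145, 0.6860).
e_1·w_2 = 0.5145·(-3) + (-0.5145)·(-1) + 0.6860·4 = 1.7150.
u_2 = w_2 − 1.7150·e_1 = (-3.8824, -0.1176, 2.8235).
‖u_2‖ = 4.8020, so e_2 = (-0.8085, -0.0245, 0.5880).
e_1·w_3 = 0.5145·0 + (-0.5145)·0 + 0.6860·1 = 0.6860; e_2·w_3 = (-0.8085)·0 + (-0.0245)·0 + 0.5880·1 = 0.5880.
u_3 = w_3 − 0.6860·e_1 − 0.5880·e_2 = (0.1224, 0.3673, 0.1837).
‖u_3‖ = 0.4286, so e_3 = (0.2857, 0.8571, 0.4286).

e_3 = (0.2857, 0.8571, 0.4286)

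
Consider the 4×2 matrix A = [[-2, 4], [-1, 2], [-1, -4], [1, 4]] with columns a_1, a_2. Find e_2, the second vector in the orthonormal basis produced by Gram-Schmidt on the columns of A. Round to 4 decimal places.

e_2 = (0.4781, 0.2390, -0.5976, 0.5976)

e_1 = a_1/‖a_1‖ = (-2, -1, -1, 1)/2.6458 = (-0.7559, -0.3780, -0.3780, 0.3780).
r_{12} = e_1·a_2 = -0.7559.
u_2 = a_2 + 0.7559·e_1 = (3.4286, 1.7143, -4.2857, 4.2857).
‖u_2‖ = 7.1714, so e_2 = (0.4781, 0.2390, -0.5976, 0.5976).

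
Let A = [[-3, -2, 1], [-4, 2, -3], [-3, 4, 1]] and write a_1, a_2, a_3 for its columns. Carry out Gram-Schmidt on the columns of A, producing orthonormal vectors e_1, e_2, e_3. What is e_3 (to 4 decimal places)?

e_1 = a_1/‖a_1‖ = (-3, -4, -3)/5.8310 = (-0.5145, -0.6860, -0.5145).
r_{12} = e_1·a_2 = -2.4010.
u_2 = a_2 + 2.4010·e_1 = (-3.2353, 0.3529, 2.7647).
‖u_2‖ = 4.2703, so e_2 = (-0.7576, 0.0827, 0.6474).
r_{13} = e_1·a_3 = 1.0290; r_{23} = e_2·a_3 = -0.3582.
u_3 = a_3 − 1.0290·e_1 + 0.3582·e_2 = (1.2581, -2.2645, 1.7613).
‖u_3‖ = 3.1326, so e_3 = (0.4016, -0.7229, 0.5623).

e_3 = (0.4016, -0.7229, 0.5623)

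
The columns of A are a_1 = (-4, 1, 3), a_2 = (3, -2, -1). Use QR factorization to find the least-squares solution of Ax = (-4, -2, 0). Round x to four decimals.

x = (0.8000, 0.4000)

a_1 = (-4, 1, 3); ‖a_1‖ = 5.0990, so e_1 = (-0.7845, 0.1961, 0.5883).
e_1·a_2 = (-0.7845)·3 + 0.1961·(-2) + 0.5883·(-1) = -3.3340.
u_2 = a_2 + 3.3340·e_1 = (0.3846, -1.3462, 0.9615).
‖u_2‖ = 1.6984, so e_2 = (0.2265, -0.7926, 0.5661).
Qᵀb = (2.7456, 0.6794).
Back-substitute: x_2 = 0.6794/1.6984 = 0.4000.
x_1 = (2.7456 + 3.3340·0.4000)/5.0990 = 0.8000.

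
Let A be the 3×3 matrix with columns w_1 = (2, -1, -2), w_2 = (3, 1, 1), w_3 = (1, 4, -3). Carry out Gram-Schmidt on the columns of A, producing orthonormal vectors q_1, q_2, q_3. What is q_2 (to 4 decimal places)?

w_1 = (2, -1, -2); ‖w_1‖ = 3.0000, so q_1 = (0.6667, -0.3333, -0.6667).
q_1·w_2 = 0.6667·3 + (-0.3333)·1 + (-0.6667)·1 = 1.0000.
u_2 = w_2 − 1.0000·q_1 = (2.3333, 1.3333, 1.6667).
‖u_2‖ = 3.1623, so q_2 = (0.7379, 0.4216, 0.5270).

q_2 = (0.7379, 0.4216, 0.5270)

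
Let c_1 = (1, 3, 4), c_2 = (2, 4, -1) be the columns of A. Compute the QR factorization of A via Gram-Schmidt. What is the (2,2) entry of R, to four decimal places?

q_1 = c_1/‖c_1‖ = (1, 3, 4)/5.0990 = (0.1961, 0.5883, 0.7845).
r_{12} = q_1·c_2 = 1.9612.
u_2 = c_2 − 1.9612·q_1 = (1.6154, 2.8462, -2.5385).
r_{22} = ‖u_2‖ = 4.1417.

r_{22} = 4.1417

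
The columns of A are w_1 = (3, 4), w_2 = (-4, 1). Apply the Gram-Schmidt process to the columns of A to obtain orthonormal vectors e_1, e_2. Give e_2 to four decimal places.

e_2 = (-0.8000, 0.6000)

w_1 = (3, 4); ‖w_1‖ = 5.0000, so e_1 = (0.6000, 0.8000).
e_1·w_2 = 0.6000·(-4) + 0.8000·1 = -1.6000.
u_2 = w_2 + 1.6000·e_1 = (-3.0400, 2.2800).
‖u_2‖ = 3.8000, so e_2 = (-0.8000, 0.6000).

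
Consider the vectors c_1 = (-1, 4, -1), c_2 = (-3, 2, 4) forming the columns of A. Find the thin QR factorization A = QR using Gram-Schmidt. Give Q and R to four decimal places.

c_1 = (-1, 4, -1); ‖c_1‖ = 4.2426, so q_1 = (-0.2357, 0.9428, -0.2357).
q_1·c_2 = (-0.2357)·(-3) + 0.9428·2 + (-0.2357)·4 = 1.6499.
u_2 = c_2 − 1.6499·q_1 = (-2.6111, 0.4444, 4.3889).
‖u_2‖ = 5.1262, so q_2 = (-0.5094, 0.0867, 0.8562).

Q = [[-0.2357, -0.5094], [0.9428, 0.0867], [-0.2357, 0.8562]], R = [[4.2426, 1.6499], [0.0000, 5.1262]]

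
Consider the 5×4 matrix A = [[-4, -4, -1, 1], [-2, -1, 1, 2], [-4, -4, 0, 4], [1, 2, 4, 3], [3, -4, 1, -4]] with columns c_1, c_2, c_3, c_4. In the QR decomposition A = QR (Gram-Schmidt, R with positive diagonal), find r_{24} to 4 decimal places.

c_1 = (-4, -2, -4, 1, 3); ‖c_1‖ = 6.7823, so e_1 = (-0.5898, -0.2949, -0.5898, 0.1474, 0.4423).
e_1·c_2 = (-0.5898)·(-4) + (-0.2949)·(-1) + (-0.5898)·(-4) + 0.1474·2 + 0.4423·(-4) = 3.5386.
u_2 = c_2 − 3.5386·e_1 = (-1.9130, 0.0435, -1.9130, 1.4783, -5.5652).
‖u_2‖ = 6.3623, so e_2 = (-0.3007, 0.0068, -0.3007, 0.2323, -0.8747).
r_{24} = e_2·c_4 = 2.7062.

r_{24} = 2.7062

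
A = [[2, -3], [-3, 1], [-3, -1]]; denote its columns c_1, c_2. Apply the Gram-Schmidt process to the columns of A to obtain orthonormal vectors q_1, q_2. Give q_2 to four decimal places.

q_1 = c_1/‖c_1‖ = (2, -3, -3)/4.6904 = (0.4264, -0.6396, -0.6396).
r_{12} = q_1·c_2 = -1.2792.
u_2 = c_2 + 1.2792·q_1 = (-2.4545, 0.1818, -1.8182).
‖u_2‖ = 3.0600, so q_2 = (-0.8021, 0.0594, -0.5942).

q_2 = (-0.8021, 0.0594, -0.5942)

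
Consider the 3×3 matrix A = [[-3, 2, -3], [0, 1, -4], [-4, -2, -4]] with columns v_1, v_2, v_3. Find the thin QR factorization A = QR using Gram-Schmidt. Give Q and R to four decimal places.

Q = [[-0.6000, 0.7534, 0.2691], [0.0000, 0.3363, -0.9417], [-0.8000, -0.5650, -0.2018]], R = [[5.0000, 0.4000, 5.0000], [0.0000, 2.9732, -1.3453], [0.0000, 0.0000, 3.7670]]

v_1 = (-3, 0, -4); ‖v_1‖ = 5.0000, so q_1 = (-0.6000, 0.0000, -0.8000).
q_1·v_2 = (-0.6000)·2 + 0.0000·1 + (-0.8000)·(-2) = 0.4000.
u_2 = v_2 − 0.4000·q_1 = (2.2400, 1.0000, -1.6800).
‖u_2‖ = 2.9732, so q_2 = (0.7534, 0.3363, -0.5650).
q_1·v_3 = (-0.6000)·(-3) + 0.0000·(-4) + (-0.8000)·(-4) = 5.0000; q_2·v_3 = 0.7534·(-3) + 0.3363·(-4) + (-0.5650)·(-4) = -1.3453.
u_3 = v_3 − 5.0000·q_1 + 1.3453·q_2 = (1.0136, -3.5475, -0.7602).
‖u_3‖ = 3.7670, so q_3 = (0.2691, -0.9417, -0.2018).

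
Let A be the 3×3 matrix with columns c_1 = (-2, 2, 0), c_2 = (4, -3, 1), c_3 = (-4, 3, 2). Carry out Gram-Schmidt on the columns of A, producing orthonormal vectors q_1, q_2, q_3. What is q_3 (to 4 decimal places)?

c_1 = (-2, 2, 0); ‖c_1‖ = 2.8284, so q_1 = (-0.7071, 0.7071, 0.0000).
q_1·c_2 = (-0.7071)·4 + 0.7071·(-3) + 0.0000·1 = -4.9497.
u_2 = c_2 + 4.9497·q_1 = (0.5000, 0.5000, 1.0000).
‖u_2‖ = 1.2247, so q_2 = (0.4082, 0.4082, 0.8165).
q_1·c_3 = (-0.7071)·(-4) + 0.7071·3 + 0.0000·2 = 4.9497; q_2·c_3 = 0.4082·(-4) + 0.4082·3 + 0.8165·2 = 1.2247.
u_3 = c_3 − 4.9497·q_1 − 1.2247·q_2 = (-1.0000, -1.0000, 1.0000).
‖u_3‖ = 1.7321, so q_3 = (-0.5774, -0.5774, 0.5774).

q_3 = (-0.5774, -0.5774, 0.5774)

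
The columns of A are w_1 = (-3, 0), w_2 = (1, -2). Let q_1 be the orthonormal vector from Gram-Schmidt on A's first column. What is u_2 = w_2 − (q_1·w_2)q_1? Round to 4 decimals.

w_1 = (-3, 0); ‖w_1‖ = 3.0000, so q_1 = (-1.0000, 0.0000).
q_1·w_2 = (-1.0000)·1 + 0.0000·(-2) = -1.0000.
u_2 = w_2 + 1.0000·q_1 = (0.0000, -2.0000).

u_2 = (0.0000, -2.0000)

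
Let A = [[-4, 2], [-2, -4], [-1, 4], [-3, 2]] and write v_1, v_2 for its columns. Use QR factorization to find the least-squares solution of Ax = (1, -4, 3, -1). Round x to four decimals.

v_1 = (-4, -2, -1, -3); ‖v_1‖ = 5.4772, so q_1 = (-0.7303, -0.3651, -0.1826, -0.5477).
q_1·v_2 = (-0.7303)·2 + (-0.3651)·(-4) + (-0.1826)·4 + (-0.5477)·2 = -1.8257.
u_2 = v_2 + 1.8257·q_1 = (0.6667, -4.6667, 3.6667, 1.0000).
‖u_2‖ = 6.0553, so q_2 = (0.1101, -0.7707, 0.6055, 0.1651).
Qᵀb = (0.7303, 4.8442).
Back-substitute: x_2 = 4.8442/6.0553 = 0.8000.
x_1 = (0.7303 + 1.8257·0.8000)/5.4772 = 0.4000.

x = (0.4000, 0.8000)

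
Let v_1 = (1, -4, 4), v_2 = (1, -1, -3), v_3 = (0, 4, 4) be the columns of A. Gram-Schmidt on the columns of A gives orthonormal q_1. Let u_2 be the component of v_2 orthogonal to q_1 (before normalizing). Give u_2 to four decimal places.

u_2 = (1.2121, -1.8485, -2.1515)

v_1 = (1, -4, 4); ‖v_1‖ = 5.7446, so q_1 = (0.1741, -0.6963, 0.6963).
q_1·v_2 = 0.1741·1 + (-0.6963)·(-1) + 0.6963·(-3) = -1.2185.
u_2 = v_2 + 1.2185·q_1 = (1.2121, -1.8485, -2.1515).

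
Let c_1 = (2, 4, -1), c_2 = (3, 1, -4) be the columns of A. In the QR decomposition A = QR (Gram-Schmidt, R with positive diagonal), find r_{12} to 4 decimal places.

c_1 = (2, 4, -1); ‖c_1‖ = 4.5826, so e_1 = (0.4364, 0.8729, -0.2182).
r_{12} = e_1·c_2 = 3.0551.

r_{12} = 3.0551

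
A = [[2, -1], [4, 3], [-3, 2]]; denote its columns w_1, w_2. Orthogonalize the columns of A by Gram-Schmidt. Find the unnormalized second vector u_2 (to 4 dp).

u_2 = (-1.2759, 2.4483, 2.4138)

w_1 = (2, 4, -3); ‖w_1‖ = 5.3852, so q_1 = (0.3714, 0.7428, -0.5571).
q_1·w_2 = 0.3714·(-1) + 0.7428·3 + (-0.5571)·2 = 0.7428.
u_2 = w_2 − 0.7428·q_1 = (-1.2759, 2.4483, 2.4138).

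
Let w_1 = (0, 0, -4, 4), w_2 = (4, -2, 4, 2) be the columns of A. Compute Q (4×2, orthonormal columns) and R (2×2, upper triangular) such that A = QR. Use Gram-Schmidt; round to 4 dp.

e_1 = w_1/‖w_1‖ = (0, 0, -4, 4)/5.6569 = (0.0000, 0.0000, -0.7071, 0.7071).
r_{12} = e_1·w_2 = -1.4142.
u_2 = w_2 + 1.4142·e_1 = (4.0000, -2.0000, 3.0000, 3.0000).
‖u_2‖ = 6.1644, so e_2 = (0.6489, -0.3244, 0.4867, 0.4867).

Q = [[0.0000, 0.6489], [0.0000, -0.3244], [-0.7071, 0.4867], [0.7071, 0.4867]], R = [[5.6569, -1.4142], [0.0000, 6.1644]]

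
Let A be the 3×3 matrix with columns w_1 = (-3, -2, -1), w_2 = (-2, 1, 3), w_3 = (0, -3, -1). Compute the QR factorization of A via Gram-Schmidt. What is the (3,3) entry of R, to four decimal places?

w_1 = (-3, -2, -1); ‖w_1‖ = 3.7417, so e_1 = (-0.8018, -0.5345, -0.2673).
e_1·w_2 = (-0.8018)·(-2) + (-0.5345)·1 + (-0.2673)·3 = 0.2673.
u_2 = w_2 − 0.2673·e_1 = (-1.7857, 1.1429, 3.0714).
‖u_2‖ = 3.7321, so e_2 = (-0.4785, 0.3062, 0.8230).
e_1·w_3 = (-0.8018)·0 + (-0.5345)·(-3) + (-0.2673)·(-1) = 1.8708; e_2·w_3 = (-0.4785)·0 + 0.3062·(-3) + 0.8230·(-1) = -1.7416.
u_3 = w_3 − 1.8708·e_1 + 1.7416·e_2 = (0.6667, -1.4667, 0.9333).
r_{33} = ‖u_3‖ = 1.8619.

r_{33} = 1.8619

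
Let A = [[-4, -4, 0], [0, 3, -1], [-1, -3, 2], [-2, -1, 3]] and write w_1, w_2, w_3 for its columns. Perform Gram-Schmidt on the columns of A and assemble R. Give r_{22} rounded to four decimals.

r_{22} = 3.7417

w_1 = (-4, 0, -1, -2); ‖w_1‖ = 4.5826, so q_1 = (-0.8729, 0.0000, -0.2182, -0.4364).
q_1·w_2 = (-0.8729)·(-4) + 0.0000·3 + (-0.2182)·(-3) + (-0.4364)·(-1) = 4.5826.
u_2 = w_2 − 4.5826·q_1 = (0.0000, 3.0000, -2.0000, 1.0000).
r_{22} = ‖u_2‖ = 3.7417.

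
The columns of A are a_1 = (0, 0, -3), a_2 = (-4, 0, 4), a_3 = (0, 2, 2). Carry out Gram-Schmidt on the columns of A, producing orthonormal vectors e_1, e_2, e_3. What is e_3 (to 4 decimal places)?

a_1 = (0, 0, -3); ‖a_1‖ = 3.0000, so e_1 = (0.0000, 0.0000, -1.0000).
e_1·a_2 = 0.0000·(-4) + 0.0000·0 + (-1.0000)·4 = -4.0000.
u_2 = a_2 + 4.0000·e_1 = (-4.0000, 0.0000, 0.0000).
‖u_2‖ = 4.0000, so e_2 = (-1.0000, 0.0000, 0.0000).
e_1·a_3 = 0.0000·0 + 0.0000·2 + (-1.0000)·2 = -2.0000; e_2·a_3 = (-1.0000)·0 + 0.0000·2 + 0.0000·2 = 0.0000.
u_3 = a_3 + 2.0000·e_1 + 0.0000·e_2 = (0.0000, 2.0000, 0.0000).
‖u_3‖ = 2.0000, so e_3 = (0.0000, 1.0000, 0.0000).

e_3 = (0.0000, 1.0000, 0.0000)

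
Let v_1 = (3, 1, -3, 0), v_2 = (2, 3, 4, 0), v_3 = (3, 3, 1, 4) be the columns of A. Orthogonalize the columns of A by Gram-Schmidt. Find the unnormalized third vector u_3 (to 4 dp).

u_3 = (-0.1919, 0.2657, -0.1033, 4.0000)

e_1 = v_1/‖v_1‖ = (3, 1, -3, 0)/4.3589 = (0.6882, 0.2294, -0.6882, 0.0000).
r_{12} = e_1·v_2 = -0.6882.
u_2 = v_2 + 0.6882·e_1 = (2.4737, 3.1579, 3.5263, 0.0000).
‖u_2‖ = 5.3410, so e_2 = (0.4631, 0.5913, 0.6602, 0.0000).
r_{13} = e_1·v_3 = 2.0647; r_{23} = e_2·v_3 = 3.8234.
u_3 = v_3 − 2.0647·e_1 − 3.8234·e_2 = (-0.1919, 0.2657, -0.1033, 4.0000).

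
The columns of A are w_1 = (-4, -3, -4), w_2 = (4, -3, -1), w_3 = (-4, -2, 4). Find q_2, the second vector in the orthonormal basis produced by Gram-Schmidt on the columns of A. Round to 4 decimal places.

q_2 = (0.7302, -0.6341, -0.2546)

w_1 = (-4, -3, -4); ‖w_1‖ = 6.4031, so q_1 = (-0.6247, -0.4685, -0.6247).
q_1·w_2 = (-0.6247)·4 + (-0.4685)·(-3) + (-0.6247)·(-1) = -0.4685.
u_2 = w_2 + 0.4685·q_1 = (3.7073, -3.2195, -1.2927).
‖u_2‖ = 5.0774, so q_2 = (0.7302, -0.6341, -0.2546).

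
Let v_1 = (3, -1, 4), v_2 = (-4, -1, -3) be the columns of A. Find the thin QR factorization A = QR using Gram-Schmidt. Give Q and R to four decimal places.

Q = [[0.5883, -0.5661], [-0.1961, -0.7926], [0.7845, 0.2265]], R = [[5.0990, -4.5107], [0.0000, 2.3778]]

v_1 = (3, -1, 4); ‖v_1‖ = 5.0990, so e_1 = (0.5883, -0.1961, 0.7845).
e_1·v_2 = 0.5883·(-4) + (-0.1961)·(-1) + 0.7845·(-3) = -4.5107.
u_2 = v_2 + 4.5107·e_1 = (-1.3462, -1.8846, 0.5385).
‖u_2‖ = 2.3778, so e_2 = (-0.5661, -0.7926, 0.2265).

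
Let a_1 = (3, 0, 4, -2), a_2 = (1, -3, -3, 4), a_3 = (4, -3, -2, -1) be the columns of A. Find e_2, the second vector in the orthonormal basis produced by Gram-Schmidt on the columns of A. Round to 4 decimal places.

e_1 = a_1/‖a_1‖ = (3, 0, 4, -2)/5.3852 = (0.5571, 0.0000, 0.7428, -0.3714).
r_{12} = e_1·a_2 = -3.1568.
u_2 = a_2 + 3.1568·e_1 = (2.7586, -3.0000, -0.6552, 2.8276).
‖u_2‖ = 5.0034, so e_2 = (0.5513, -0.5996, -0.1309, 0.5651).

e_2 = (0.5513, -0.5996, -0.1309, 0.5651)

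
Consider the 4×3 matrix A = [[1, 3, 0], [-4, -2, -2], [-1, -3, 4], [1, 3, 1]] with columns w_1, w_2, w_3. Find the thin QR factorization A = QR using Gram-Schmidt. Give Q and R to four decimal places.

Q = [[0.2294, 0.5298, 0.2673], [-0.9177, 0.3974, 0.0000], [-0.2294, -0.5298, 0.8018], [0.2294, 0.5298, 0.5345]], R = [[4.3589, 3.9001, 1.1471], [0.0000, 3.9736, -2.3842], [0.0000, 0.0000, 3.7417]]

w_1 = (1, -4, -1, 1); ‖w_1‖ = 4.3589, so e_1 = (0.2294, -0.9177, -0.2294, 0.2294).
e_1·w_2 = 0.2294·3 + (-0.9177)·(-2) + (-0.2294)·(-3) + 0.2294·3 = 3.9001.
u_2 = w_2 − 3.9001·e_1 = (2.1053, 1.5789, -2.1053, 2.1053).
‖u_2‖ = 3.9736, so e_2 = (0.5298, 0.3974, -0.5298, 0.5298).
e_1·w_3 = 0.2294·0 + (-0.9177)·(-2) + (-0.2294)·4 + 0.2294·1 = 1.1471; e_2·w_3 = 0.5298·0 + 0.3974·(-2) + (-0.5298)·4 + 0.5298·1 = -2.3842.
u_3 = w_3 − 1.1471·e_1 + 2.3842·e_2 = (1.0000, 0.0000, 3.0000, 2.0000).
‖u_3‖ = 3.7417, so e_3 = (0.2673, 0.0000, 0.8018, 0.5345).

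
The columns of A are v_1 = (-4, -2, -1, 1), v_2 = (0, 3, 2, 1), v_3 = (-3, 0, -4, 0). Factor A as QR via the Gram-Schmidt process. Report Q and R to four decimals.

Q = [[-0.8528, -0.3709, -0.1140], [-0.4264, 0.6889, 0.5733], [-0.2132, 0.4902, -0.8035], [0.2132, 0.3842, -0.1129]], R = [[4.6904, -1.4924, 3.4112], [0.0000, 3.4311, -0.8478], [0.0000, 0.0000, 3.5560]]

v_1 = (-4, -2, -1, 1); ‖v_1‖ = 4.6904, so e_1 = (-0.8528, -0.4264, -0.2132, 0.2132).
e_1·v_2 = (-0.8528)·0 + (-0.4264)·3 + (-0.2132)·2 + 0.2132·1 = -1.4924.
u_2 = v_2 + 1.4924·e_1 = (-1.2727, 2.3636, 1.6818, 1.3182).
‖u_2‖ = 3.4311, so e_2 = (-0.3709, 0.6889, 0.4902, 0.3842).
e_1·v_3 = (-0.8528)·(-3) + (-0.4264)·0 + (-0.2132)·(-4) + 0.2132·0 = 3.4112; e_2·v_3 = (-0.3709)·(-3) + 0.6889·0 + 0.4902·(-4) + 0.3842·0 = -0.8478.
u_3 = v_3 − 3.4112·e_1 + 0.8478·e_2 = (-0.4054, 2.0386, -2.8571, -0.4015).
‖u_3‖ = 3.5560, so e_3 = (-0.1140, 0.5733, -0.8035, -0.1129).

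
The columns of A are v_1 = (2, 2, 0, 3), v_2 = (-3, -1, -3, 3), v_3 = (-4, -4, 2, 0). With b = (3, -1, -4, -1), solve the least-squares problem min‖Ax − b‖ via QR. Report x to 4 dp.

v_1 = (2, 2, 0, 3); ‖v_1‖ = 4.1231, so e_1 = (0.4851, 0.4851, 0.0000, 0.7276).
e_1·v_2 = 0.4851·(-3) + 0.4851·(-1) + 0.0000·(-3) + 0.7276·3 = 0.2425.
u_2 = v_2 − 0.2425·e_1 = (-3.1176, -1.1176, -3.0000, 2.8235).
‖u_2‖ = 5.2859, so e_2 = (-0.5898, -0.2114, -0.5675, 0.5342).
e_1·v_3 = 0.4851·(-4) + 0.4851·(-4) + 0.0000·2 + 0.7276·0 = -3.8806; e_2·v_3 = (-0.5898)·(-4) + (-0.2114)·(-4) + (-0.5675)·2 + 0.5342·0 = 2.0699.
u_3 = v_3 + 3.8806·e_1 − 2.0699·e_2 = (-0.8968, -1.6800, 3.1747, 1.7179).
‖u_3‖ = 4.0813, so e_3 = (-0.2197, -0.4116, 0.7779, 0.4209).
Qᵀb = (0.2425, 0.1781, -3.7800).
Back-substitute: x_3 = -3.7800/4.0813 = -0.9262.
x_2 = (0.1781 − 2.0699·(-0.9262))/5.2859 = 0.3964.
x_1 = (0.2425 − 0.2425·0.3964 + 3.8806·(-0.9262))/4.1231 = -0.8362.

x = (-0.8362, 0.3964, -0.9262)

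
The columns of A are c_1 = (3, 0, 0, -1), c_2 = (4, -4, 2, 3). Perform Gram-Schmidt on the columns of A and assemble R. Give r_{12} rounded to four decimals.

r_{12} = 2.8460

c_1 = (3, 0, 0, -1); ‖c_1‖ = 3.1623, so e_1 = (0.9487, 0.0000, 0.0000, -0.3162).
r_{12} = e_1·c_2 = 2.8460.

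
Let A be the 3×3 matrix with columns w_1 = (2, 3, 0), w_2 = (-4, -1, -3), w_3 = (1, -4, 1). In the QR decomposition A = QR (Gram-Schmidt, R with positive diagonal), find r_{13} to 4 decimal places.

w_1 = (2, 3, 0); ‖w_1‖ = 3.6056, so q_1 = (0.5547, 0.8321, 0.0000).
r_{13} = q_1·w_3 = -2.7735.

r_{13} = -2.7735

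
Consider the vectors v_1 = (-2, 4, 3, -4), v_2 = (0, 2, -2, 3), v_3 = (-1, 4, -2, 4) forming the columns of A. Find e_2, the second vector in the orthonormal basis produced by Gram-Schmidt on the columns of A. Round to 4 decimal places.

e_2 = (-0.1156, 0.7515, -0.3468, 0.5492)

v_1 = (-2, 4, 3, -4); ‖v_1‖ = 6.7082, so e_1 = (-0.2981, 0.5963, 0.4472, -0.5963).
e_1·v_2 = (-0.2981)·0 + 0.5963·2 + 0.4472·(-2) + (-0.5963)·3 = -1.4907.
u_2 = v_2 + 1.4907·e_1 = (-0.4444, 2.8889, -1.3333, 2.1111).
‖u_2‖ = 3.8442, so e_2 = (-0.1156, 0.7515, -0.3468, 0.5492).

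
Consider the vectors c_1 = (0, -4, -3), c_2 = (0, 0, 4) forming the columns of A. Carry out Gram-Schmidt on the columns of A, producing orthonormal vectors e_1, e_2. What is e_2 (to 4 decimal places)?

e_1 = c_1/‖c_1‖ = (0, -4, -3)/5.0000 = (0.0000, -0.8000, -0.6000).
r_{12} = e_1·c_2 = -2.4000.
u_2 = c_2 + 2.4000·e_1 = (0.0000, -1.9200, 2.5600).
‖u_2‖ = 3.2000, so e_2 = (0.0000, -0.6000, 0.8000).

e_2 = (0.0000, -0.6000, 0.8000)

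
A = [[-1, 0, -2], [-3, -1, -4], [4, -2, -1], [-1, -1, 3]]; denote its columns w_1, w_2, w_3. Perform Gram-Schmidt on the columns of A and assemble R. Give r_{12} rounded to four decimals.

q_1 = w_1/‖w_1‖ = (-1, -3, 4, -1)/5.1962 = (-0.1925, -0.5774, 0.7698, -0.1925).
r_{12} = q_1·w_2 = -0.7698.

r_{12} = -0.7698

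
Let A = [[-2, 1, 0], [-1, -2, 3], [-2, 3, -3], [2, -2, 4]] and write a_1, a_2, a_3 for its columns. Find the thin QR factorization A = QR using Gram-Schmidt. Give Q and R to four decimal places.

a_1 = (-2, -1, -2, 2); ‖a_1‖ = 3.6056, so e_1 = (-0.5547, -0.2774, -0.5547, 0.5547).
e_1·a_2 = (-0.5547)·1 + (-0.2774)·(-2) + (-0.5547)·3 + 0.5547·(-2) = -2.7735.
u_2 = a_2 + 2.7735·e_1 = (-0.5385, -2.7692, 1.4615, -0.4615).
‖u_2‖ = 3.2106, so e_2 = (-0.1677, -0.8625, 0.4552, -0.1438).
e_1·a_3 = (-0.5547)·0 + (-0.2774)·3 + (-0.5547)·(-3) + 0.5547·4 = 3.0509; e_2·a_3 = (-0.1677)·0 + (-0.8625)·3 + 0.4552·(-3) + (-0.1438)·4 = -4.5283.
u_3 = a_3 − 3.0509·e_1 + 4.5283·e_2 = (0.9328, -0.0597, 0.7537, 1.6567).
‖u_3‖ = 2.0461, so e_3 = (0.4559, -0.0292, 0.3684, 0.8097).

Q = [[-0.5547, -0.1677, 0.4559], [-0.2774, -0.8625, -0.0292], [-0.5547, 0.4552, 0.3684], [0.5547, -0.1438, 0.8097]], R = [[3.6056, -2.7735, 3.0509], [0.0000, 3.2106, -4.5283], [0.0000, 0.0000, 2.0461]]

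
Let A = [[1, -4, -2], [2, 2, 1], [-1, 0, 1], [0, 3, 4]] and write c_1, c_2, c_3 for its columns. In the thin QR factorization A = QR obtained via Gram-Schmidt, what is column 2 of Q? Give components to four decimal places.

c_1 = (1, 2, -1, 0); ‖c_1‖ = 2.4495, so e_1 = (0.4082, 0.8165, -0.4082, 0.0000).
e_1·c_2 = 0.4082·(-4) + 0.8165·2 + (-0.4082)·0 + 0.0000·3 = 0.0000.
u_2 = c_2 + 0.0000·e_1 = (-4.0000, 2.0000, 0.0000, 3.0000).
‖u_2‖ = 5.3852, so e_2 = (-0.7428, 0.3714, 0.0000, 0.5571).

e_2 = (-0.7428, 0.3714, 0.0000, 0.5571)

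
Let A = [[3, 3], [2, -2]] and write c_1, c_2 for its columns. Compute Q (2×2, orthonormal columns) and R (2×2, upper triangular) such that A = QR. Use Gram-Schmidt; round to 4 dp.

Q = [[0.8321, 0.5547], [0.5547, -0.8321]], R = [[3.6056, 1.3868], [0.0000, 3.3282]]

e_1 = c_1/‖c_1‖ = (3, 2)/3.6056 = (0.8321, 0.5547).
r_{12} = e_1·c_2 = 1.3868.
u_2 = c_2 − 1.3868·e_1 = (1.8462, -2.7692).
‖u_2‖ = 3.3282, so e_2 = (0.5547, -0.8321).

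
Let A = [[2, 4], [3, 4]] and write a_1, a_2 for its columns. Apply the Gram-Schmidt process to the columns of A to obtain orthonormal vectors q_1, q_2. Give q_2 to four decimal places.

a_1 = (2, 3); ‖a_1‖ = 3.6056, so q_1 = (0.5547, 0.8321).
q_1·a_2 = 0.5547·4 + 0.8321·4 = 5.5470.
u_2 = a_2 − 5.5470·q_1 = (0.9231, -0.6154).
‖u_2‖ = 1.1094, so q_2 = (0.8321, -0.5547).

q_2 = (0.8321, -0.5547)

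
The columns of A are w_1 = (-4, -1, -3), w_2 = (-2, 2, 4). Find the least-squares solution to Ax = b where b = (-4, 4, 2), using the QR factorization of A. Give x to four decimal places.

x = (0.4898, 1.1224)

q_1 = w_1/‖w_1‖ = (-4, -1, -3)/5.0990 = (-0.7845, -0.1961, -0.5883).
r_{12} = q_1·w_2 = -1.1767.
u_2 = w_2 + 1.1767·q_1 = (-2.9231, 1.7692, 3.3077).
‖u_2‖ = 4.7556, so q_2 = (-0.6147, 0.3720, 0.6955).
Qᵀb = (1.1767, 5.3379).
Back-substitute: x_2 = 5.3379/4.7556 = 1.1224.
x_1 = (1.1767 + 1.1767·1.1224)/5.0990 = 0.4898.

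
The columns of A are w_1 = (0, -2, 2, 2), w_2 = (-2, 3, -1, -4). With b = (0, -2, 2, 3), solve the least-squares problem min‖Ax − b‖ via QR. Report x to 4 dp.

e_1 = w_1/‖w_1‖ = (0, -2, 2, 2)/3.4641 = (0.0000, -0.5774, 0.5774, 0.5774).
r_{12} = e_1·w_2 = -4.6188.
u_2 = w_2 + 4.6188·e_1 = (-2.0000, 0.3333, 1.6667, -1.3333).
‖u_2‖ = 2.9439, so e_2 = (-0.6794, 0.1132, 0.5661, -0.4529).
Qᵀb = (4.0415, -0.4529).
Back-substitute: x_2 = -0.4529/2.9439 = -0.1538.
x_1 = (4.0415 + 4.6188·(-0.1538))/3.4641 = 0.9615.

x = (0.9615, -0.1538)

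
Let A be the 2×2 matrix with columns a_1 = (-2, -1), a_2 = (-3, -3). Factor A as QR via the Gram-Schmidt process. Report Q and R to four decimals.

q_1 = a_1/‖a_1‖ = (-2, -1)/2.2361 = (-0.8944, -0.4472).
r_{12} = q_1·a_2 = 4.0249.
u_2 = a_2 − 4.0249·q_1 = (0.6000, -1.2000).
‖u_2‖ = 1.3416, so q_2 = (0.4472, -0.8944).

Q = [[-0.8944, 0.4472], [-0.4472, -0.8944]], R = [[2.2361, 4.0249], [0.0000, 1.3416]]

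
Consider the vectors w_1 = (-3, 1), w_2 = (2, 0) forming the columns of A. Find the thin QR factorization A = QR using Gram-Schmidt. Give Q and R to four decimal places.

w_1 = (-3, 1); ‖w_1‖ = 3.1623, so e_1 = (-0.9487, 0.3162).
e_1·w_2 = (-0.9487)·2 + 0.3162·0 = -1.8974.
u_2 = w_2 + 1.8974·e_1 = (0.2000, 0.6000).
‖u_2‖ = 0.6325, so e_2 = (0.3162, 0.9487).

Q = [[-0.9487, 0.3162], [0.3162, 0.9487]], R = [[3.1623, -1.8974], [0.0000, 0.6325]]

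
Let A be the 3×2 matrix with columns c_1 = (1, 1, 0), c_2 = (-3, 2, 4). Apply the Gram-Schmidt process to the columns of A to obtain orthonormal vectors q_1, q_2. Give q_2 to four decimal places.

q_2 = (-0.4683, 0.4683, 0.7493)

q_1 = c_1/‖c_1‖ = (1, 1, 0)/1.4142 = (0.7071, 0.7071, 0.0000).
r_{12} = q_1·c_2 = -0.7071.
u_2 = c_2 + 0.7071·q_1 = (-2.5000, 2.5000, 4.0000).
‖u_2‖ = 5.3385, so q_2 = (-0.4683, 0.4683, 0.7493).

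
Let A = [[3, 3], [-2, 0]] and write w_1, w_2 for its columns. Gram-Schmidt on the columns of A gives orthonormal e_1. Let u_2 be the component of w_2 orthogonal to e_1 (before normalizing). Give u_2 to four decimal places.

u_2 = (0.9231, 1.3846)

w_1 = (3, -2); ‖w_1‖ = 3.6056, so e_1 = (0.8321, -0.5547).
e_1·w_2 = 0.8321·3 + (-0.5547)·0 = 2.4962.
u_2 = w_2 − 2.4962·e_1 = (0.9231, 1.3846).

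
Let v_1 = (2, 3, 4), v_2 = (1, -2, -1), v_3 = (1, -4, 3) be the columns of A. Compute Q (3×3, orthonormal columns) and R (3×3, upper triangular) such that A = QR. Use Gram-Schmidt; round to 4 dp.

q_1 = v_1/‖v_1‖ = (2, 3, 4)/5.3852 = (0.3714, 0.5571, 0.7428).
r_{12} = q_1·v_2 = -1.4856.
u_2 = v_2 + 1.4856·q_1 = (1.5517, -1.1724, 0.1034).
‖u_2‖ = 1.9476, so q_2 = (0.7967, -0.6020, 0.0531).
r_{13} = q_1·v_3 = 0.3714; r_{23} = q_2·v_3 = 3.3640.
u_3 = v_3 − 0.3714·q_1 − 3.3640·q_2 = (-1.8182, -2.1818, 2.5455).
‖u_3‖ = 3.8139, so q_3 = (-0.4767, -0.5721, 0.6674).

Q = [[0.3714, 0.7967, -0.4767], [0.5571, -0.6020, -0.5721], [0.7428, 0.0531, 0.6674]], R = [[5.3852, -1.4856, 0.3714], [0.0000, 1.9476, 3.3640], [0.0000, 0.0000, 3.8139]]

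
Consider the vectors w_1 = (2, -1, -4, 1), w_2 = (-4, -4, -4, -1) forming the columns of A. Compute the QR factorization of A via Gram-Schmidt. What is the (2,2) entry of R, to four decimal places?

r_{22} = 6.5955

w_1 = (2, -1, -4, 1); ‖w_1‖ = 4.6904, so q_1 = (0.4264, -0.2132, -0.8528, 0.2132).
q_1·w_2 = 0.4264·(-4) + (-0.2132)·(-4) + (-0.8528)·(-4) + 0.2132·(-1) = 2.3452.
u_2 = w_2 − 2.3452·q_1 = (-5.0000, -3.5000, -2.0000, -1.5000).
r_{22} = ‖u_2‖ = 6.5955.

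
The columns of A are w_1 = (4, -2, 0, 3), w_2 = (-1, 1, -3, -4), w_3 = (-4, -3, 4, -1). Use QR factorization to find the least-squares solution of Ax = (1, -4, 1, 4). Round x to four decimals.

w_1 = (4, -2, 0, 3); ‖w_1‖ = 5.3852, so q_1 = (0.7428, -0.3714, 0.0000, 0.5571).
q_1·w_2 = 0.7428·(-1) + (-0.3714)·1 + 0.0000·(-3) + 0.5571·(-4) = -3.3425.
u_2 = w_2 + 3.3425·q_1 = (1.4828, -0.2414, -3.0000, -2.1379).
‖u_2‖ = 3.9784, so q_2 = (0.3727, -0.0607, -0.7541, -0.5374).
q_1·w_3 = 0.7428·(-4) + (-0.3714)·(-3) + 0.0000·4 + 0.5571·(-1) = -2.4140; q_2·w_3 = 0.3727·(-4) + (-0.0607)·(-3) + (-0.7541)·4 + (-0.5374)·(-1) = -3.7877.
u_3 = w_3 + 2.4140·q_1 + 3.7877·q_2 = (-0.7952, -4.1264, 1.1438, -1.6906).
‖u_3‖ = 4.6718, so q_3 = (-0.1702, -0.8832, 0.2448, -0.3619).
Qᵀb = (4.4567, -2.2882, 2.1601).
Back-substitute: x_3 = 2.1601/4.6718 = 0.4624.
x_2 = (-2.2882 + 3.7877·0.4624)/3.9784 = -0.1350.
x_1 = (4.4567 + 3.3425·(-0.1350) + 2.4140·0.4624)/5.3852 = 0.9511.

x = (0.9511, -0.1350, 0.4624)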